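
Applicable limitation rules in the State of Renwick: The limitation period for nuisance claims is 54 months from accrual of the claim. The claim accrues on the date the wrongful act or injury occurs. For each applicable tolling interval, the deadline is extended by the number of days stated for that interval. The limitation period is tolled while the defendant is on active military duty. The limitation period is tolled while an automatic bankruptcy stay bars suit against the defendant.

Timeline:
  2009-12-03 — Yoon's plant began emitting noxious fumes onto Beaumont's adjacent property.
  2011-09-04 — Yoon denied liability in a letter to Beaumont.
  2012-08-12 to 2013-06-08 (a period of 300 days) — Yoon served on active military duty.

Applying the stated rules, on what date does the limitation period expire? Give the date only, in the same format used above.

The claim accrued on 2009-12-03, when the wrongful act occurred.
The untolled deadline — 54 months after 2009-12-03 — is 2014-06-03.
Because the defendant's active military service ran from 2012-08-12 to 2013-06-08, the deadline is extended by 300 days to 2015-03-30.
None of the other events listed affects the running of the period under the stated rules.

2015-03-30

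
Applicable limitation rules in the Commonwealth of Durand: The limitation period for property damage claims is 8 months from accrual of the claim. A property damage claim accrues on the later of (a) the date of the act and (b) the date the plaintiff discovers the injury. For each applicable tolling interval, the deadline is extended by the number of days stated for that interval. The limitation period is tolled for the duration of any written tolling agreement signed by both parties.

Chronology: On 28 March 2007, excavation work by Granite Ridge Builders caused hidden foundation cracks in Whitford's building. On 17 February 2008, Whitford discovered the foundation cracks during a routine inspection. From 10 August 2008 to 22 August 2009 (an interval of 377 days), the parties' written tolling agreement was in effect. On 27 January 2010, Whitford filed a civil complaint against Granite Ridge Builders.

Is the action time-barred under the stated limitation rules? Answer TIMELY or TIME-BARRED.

TIME-BARRED

Because discovery on 17 February 2008 post-dates the 28 March 2007 act, accrual under the later-of rule falls on 17 February 2008.
Adding the 8 months base period to 17 February 2008 gives a deadline of 17 October 2008, before any tolling.
Because the written tolling agreement ran from 10 August 2008 to 22 August 2009, the deadline is extended by 377 days to 29 October 2009.
Filing on 27 January 2010 missed the 29 October 2009 deadline — the action is time-barred.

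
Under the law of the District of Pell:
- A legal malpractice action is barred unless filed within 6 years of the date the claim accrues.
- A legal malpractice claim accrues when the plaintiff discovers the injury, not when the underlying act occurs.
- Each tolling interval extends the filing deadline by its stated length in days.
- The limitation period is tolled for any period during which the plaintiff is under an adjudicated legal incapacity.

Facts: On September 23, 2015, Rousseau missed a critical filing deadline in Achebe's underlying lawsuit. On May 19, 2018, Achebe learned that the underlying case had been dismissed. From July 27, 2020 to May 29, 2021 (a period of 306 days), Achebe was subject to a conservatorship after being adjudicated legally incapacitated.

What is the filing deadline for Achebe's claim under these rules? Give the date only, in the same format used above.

March 21, 2025

The claim did not accrue until Achebe discovered the injury on May 19, 2018; the September 23, 2015 act date does not start the clock under the stated rule.
The untolled deadline — 6 years after May 19, 2018 — is May 19, 2024.
The period was tolled for 306 days by the plaintiff's legal incapacity (July 27, 2020 to May 29, 2021), pushing the deadline to March 21, 2025.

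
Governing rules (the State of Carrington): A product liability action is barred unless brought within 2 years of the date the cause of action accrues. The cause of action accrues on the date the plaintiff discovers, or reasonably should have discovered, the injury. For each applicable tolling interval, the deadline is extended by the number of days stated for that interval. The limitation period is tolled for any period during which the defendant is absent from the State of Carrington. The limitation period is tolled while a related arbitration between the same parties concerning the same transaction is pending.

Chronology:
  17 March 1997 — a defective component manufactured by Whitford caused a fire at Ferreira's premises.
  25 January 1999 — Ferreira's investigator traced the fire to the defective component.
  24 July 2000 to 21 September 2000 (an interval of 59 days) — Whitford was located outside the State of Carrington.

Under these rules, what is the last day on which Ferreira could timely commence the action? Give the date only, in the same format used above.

25 March 2001

The claim did not accrue until Ferreira discovered the injury on 25 January 1999; the 17 March 1997 act date does not start the clock under the stated rule.
The untolled deadline — 2 years after 25 January 1999 — is 25 January 2001.
The defendant's absence from the jurisdiction from 24 July 2000 to 21 September 2000 tolled the period for 59 days, extending the deadline to 25 March 2001.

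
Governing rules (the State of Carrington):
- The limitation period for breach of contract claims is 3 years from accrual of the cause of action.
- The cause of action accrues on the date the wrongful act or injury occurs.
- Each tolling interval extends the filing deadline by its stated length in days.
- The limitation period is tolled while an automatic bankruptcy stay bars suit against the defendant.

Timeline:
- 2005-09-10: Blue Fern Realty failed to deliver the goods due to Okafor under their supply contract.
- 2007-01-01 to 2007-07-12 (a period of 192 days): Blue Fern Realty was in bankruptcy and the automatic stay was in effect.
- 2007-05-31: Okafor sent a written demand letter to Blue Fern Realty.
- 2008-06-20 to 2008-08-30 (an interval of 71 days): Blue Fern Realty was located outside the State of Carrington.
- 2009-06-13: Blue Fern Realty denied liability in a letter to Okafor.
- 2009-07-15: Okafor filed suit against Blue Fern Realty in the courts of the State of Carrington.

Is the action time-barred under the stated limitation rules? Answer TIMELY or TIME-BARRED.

The claim accrued on 2005-09-10, when the wrongful act occurred.
The untolled deadline — 3 years after 2005-09-10 — is 2008-09-10.
Because the automatic bankruptcy stay ran from 2007-01-01 to 2007-07-12, the deadline is extended by 192 days to 2009-03-21.
No stated provision tolls the period for the defendant's absence, so the interval from 2008-06-20 to 2008-08-30 has no effect on the deadline.
The other events in the timeline have no effect on the limitation period under the stated rules.
The 2009-07-15 filing falls after the 2009-03-21 deadline; the claim is time-barred.

TIME-BARRED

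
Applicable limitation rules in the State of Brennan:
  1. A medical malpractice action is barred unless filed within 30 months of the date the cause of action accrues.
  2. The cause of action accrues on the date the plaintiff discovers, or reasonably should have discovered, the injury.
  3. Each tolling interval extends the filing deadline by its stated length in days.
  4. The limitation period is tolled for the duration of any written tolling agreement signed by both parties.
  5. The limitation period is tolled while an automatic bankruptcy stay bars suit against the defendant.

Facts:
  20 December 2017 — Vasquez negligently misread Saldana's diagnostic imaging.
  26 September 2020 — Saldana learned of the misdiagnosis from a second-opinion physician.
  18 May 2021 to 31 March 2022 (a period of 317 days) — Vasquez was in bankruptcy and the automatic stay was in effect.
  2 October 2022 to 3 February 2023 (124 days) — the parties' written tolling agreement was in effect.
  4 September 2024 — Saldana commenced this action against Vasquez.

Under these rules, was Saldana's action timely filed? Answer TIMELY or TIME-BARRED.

TIME-BARRED

The claim did not accrue until Saldana discovered the injury on 26 September 2020; the 20 December 2017 act date does not start the clock under the stated rule.
Adding the 30 months base period to 26 September 2020 gives a deadline of 26 March 2023, before any tolling.
The period was tolled for 317 days by the automatic bankruptcy stay (18 May 2021 to 31 March 2022), pushing the deadline to 6 February 2024.
The period was tolled for 124 days by the written tolling agreement (2 October 2022 to 3 February 2023), pushing the deadline to 9 June 2024.
Filing on 4 September 2024 missed the 9 June 2024 deadline — the action is time-barred.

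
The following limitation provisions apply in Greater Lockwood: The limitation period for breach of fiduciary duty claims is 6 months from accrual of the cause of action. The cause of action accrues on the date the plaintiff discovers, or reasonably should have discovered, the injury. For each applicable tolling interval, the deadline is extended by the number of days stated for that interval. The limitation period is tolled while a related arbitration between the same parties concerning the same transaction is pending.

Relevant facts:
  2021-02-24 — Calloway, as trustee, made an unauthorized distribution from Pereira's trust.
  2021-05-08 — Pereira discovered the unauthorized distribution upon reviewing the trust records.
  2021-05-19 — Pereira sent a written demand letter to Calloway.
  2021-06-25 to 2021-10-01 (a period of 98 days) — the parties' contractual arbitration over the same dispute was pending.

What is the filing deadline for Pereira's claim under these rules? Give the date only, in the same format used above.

2022-02-14

The claim did not accrue until Pereira discovered the injury on 2021-05-08; the 2021-02-24 act date does not start the clock under the stated rule.
6 months from 2021-05-08 is 2021-11-08.
The period was tolled for 98 days by the pending related arbitration (2021-06-25 to 2021-10-01), pushing the deadline to 2022-02-14.
None of the other events listed affects the running of the period under the stated rules.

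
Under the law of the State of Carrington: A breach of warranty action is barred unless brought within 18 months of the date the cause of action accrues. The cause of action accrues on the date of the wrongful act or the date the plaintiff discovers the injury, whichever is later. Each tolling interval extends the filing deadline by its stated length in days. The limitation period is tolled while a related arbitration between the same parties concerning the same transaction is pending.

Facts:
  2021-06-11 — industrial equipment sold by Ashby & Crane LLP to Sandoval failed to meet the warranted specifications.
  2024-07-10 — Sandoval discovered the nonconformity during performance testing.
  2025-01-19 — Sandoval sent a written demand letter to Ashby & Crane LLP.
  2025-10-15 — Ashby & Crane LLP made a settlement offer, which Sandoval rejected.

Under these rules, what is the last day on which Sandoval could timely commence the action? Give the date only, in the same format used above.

2026-01-10

The claim accrued on 2024-07-10 — the later of the 2021-06-11 act and the 2024-07-10 discovery.
The untolled deadline — 18 months after 2024-07-10 — is 2026-01-10.
None of the other events listed affects the running of the period under the stated rules.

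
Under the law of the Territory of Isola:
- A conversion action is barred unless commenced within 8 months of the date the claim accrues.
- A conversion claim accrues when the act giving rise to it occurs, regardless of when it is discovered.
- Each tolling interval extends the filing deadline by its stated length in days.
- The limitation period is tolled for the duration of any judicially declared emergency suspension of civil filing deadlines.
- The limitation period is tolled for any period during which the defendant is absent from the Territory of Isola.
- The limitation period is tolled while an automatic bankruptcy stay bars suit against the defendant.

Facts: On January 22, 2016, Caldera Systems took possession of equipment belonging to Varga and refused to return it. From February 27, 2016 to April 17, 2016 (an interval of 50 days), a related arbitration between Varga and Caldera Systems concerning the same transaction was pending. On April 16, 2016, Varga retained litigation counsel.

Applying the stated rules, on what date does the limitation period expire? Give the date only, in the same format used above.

The limitation period began to run on January 22, 2016.
The untolled deadline — 8 months after January 22, 2016 — is September 22, 2016.
Although a pending arbitration ran from February 27, 2016 to April 17, 2016, the stated rules do not make that a tolling event, so it is disregarded.
The other events in the timeline have no effect on the limitation period under the stated rules.

September 22, 2016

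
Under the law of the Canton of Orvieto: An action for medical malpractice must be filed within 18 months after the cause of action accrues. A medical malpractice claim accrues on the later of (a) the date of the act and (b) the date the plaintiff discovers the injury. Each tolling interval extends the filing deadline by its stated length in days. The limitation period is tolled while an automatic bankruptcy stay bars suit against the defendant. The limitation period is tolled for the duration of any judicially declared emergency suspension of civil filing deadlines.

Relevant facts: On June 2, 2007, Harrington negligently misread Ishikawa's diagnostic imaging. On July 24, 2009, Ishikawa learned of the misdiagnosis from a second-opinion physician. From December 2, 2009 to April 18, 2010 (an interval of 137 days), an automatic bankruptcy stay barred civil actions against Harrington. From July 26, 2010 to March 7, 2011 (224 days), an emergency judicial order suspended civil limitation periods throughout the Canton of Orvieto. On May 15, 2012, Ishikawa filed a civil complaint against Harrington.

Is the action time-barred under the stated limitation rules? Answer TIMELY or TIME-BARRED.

TIME-BARRED

The claim accrued on July 24, 2009 — the later of the June 2, 2007 act and the July 24, 2009 discovery.
Adding the 18 months base period to July 24, 2009 gives a deadline of January 24, 2011, before any tolling.
Because the automatic bankruptcy stay ran from December 2, 2009 to April 18, 2010, the deadline is extended by 137 days to June 10, 2011.
The emergency suspension of filing deadlines from July 26, 2010 to March 7, 2011 tolled the period for 224 days, extending the deadline to January 20, 2012.
Ishikawa filed on May 15, 2012, after the January 20, 2012 deadline, so the action is time-barred.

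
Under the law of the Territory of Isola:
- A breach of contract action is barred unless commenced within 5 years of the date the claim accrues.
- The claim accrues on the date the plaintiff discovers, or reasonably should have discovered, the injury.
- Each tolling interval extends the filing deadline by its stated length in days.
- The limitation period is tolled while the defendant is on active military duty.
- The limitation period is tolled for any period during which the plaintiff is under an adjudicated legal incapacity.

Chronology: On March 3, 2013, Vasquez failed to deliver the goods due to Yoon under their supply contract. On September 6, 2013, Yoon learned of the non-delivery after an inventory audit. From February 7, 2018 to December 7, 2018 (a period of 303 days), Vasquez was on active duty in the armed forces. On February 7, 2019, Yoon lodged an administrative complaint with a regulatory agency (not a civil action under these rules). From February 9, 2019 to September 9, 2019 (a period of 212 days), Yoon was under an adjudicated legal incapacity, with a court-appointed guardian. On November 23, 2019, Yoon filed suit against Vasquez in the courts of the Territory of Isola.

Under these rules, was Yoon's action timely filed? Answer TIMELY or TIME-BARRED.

Under the discovery rule, the claim accrued on September 6, 2013, when Yoon discovered the injury — not on the March 3, 2013 date of the underlying act.
The untolled deadline — 5 years after September 6, 2013 — is September 6, 2018.
The period was tolled for 303 days by the defendant's active military service (February 7, 2018 to December 7, 2018), pushing the deadline to July 6, 2019.
The period was tolled for 212 days by the plaintiff's legal incapacity (February 9, 2019 to September 9, 2019), pushing the deadline to February 3, 2020.
The other events in the timeline have no effect on the limitation period under the stated rules.
The November 23, 2019 filing precedes the February 3, 2020 deadline; the claim is timely.

TIMELY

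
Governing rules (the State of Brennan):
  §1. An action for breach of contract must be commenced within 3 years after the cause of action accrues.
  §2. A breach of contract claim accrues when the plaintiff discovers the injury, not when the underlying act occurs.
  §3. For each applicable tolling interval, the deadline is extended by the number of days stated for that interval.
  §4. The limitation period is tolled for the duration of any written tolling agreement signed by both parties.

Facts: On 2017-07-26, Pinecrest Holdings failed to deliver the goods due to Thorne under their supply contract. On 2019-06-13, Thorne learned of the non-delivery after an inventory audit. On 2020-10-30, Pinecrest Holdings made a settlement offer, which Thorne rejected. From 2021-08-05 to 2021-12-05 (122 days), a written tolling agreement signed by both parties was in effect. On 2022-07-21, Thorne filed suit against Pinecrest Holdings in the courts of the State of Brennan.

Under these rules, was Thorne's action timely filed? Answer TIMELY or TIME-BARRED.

Under the discovery rule, the claim accrued on 2019-06-13, when Thorne discovered the injury — not on the 2017-07-26 date of the underlying act.
3 years from 2019-06-13 is 2022-06-13.
The written tolling agreement from 2021-08-05 to 2021-12-05 tolled the period for 122 days, extending the deadline to 2022-10-13.
None of the other events listed affects the running of the period under the stated rules.
The 2022-07-21 filing precedes the 2022-10-13 deadline; the claim is timely.

TIMELY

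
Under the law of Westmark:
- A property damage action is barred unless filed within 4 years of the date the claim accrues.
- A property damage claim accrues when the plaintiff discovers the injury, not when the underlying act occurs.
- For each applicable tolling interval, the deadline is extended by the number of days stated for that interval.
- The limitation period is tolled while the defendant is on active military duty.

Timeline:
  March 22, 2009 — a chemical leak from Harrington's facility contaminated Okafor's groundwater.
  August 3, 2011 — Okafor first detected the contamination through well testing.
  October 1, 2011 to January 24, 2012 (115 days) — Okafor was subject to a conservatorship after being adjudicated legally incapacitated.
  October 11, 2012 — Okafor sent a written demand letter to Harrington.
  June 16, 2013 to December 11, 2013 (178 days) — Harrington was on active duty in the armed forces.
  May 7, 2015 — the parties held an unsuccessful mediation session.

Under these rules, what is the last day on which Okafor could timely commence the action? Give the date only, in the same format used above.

The claim did not accrue until Okafor discovered the injury on August 3, 2011; the March 22, 2009 act date does not start the clock under the stated rule.
4 years from August 3, 2011 is August 3, 2015.
The period was tolled for 178 days by the defendant's active military service (June 16, 2013 to December 11, 2013), pushing the deadline to January 28, 2016.
The plaintiff's legal incapacity from October 1, 2011 to January 24, 2012 does not toll the period, because no stated rule makes the plaintiff's incapacity a tolling event.
The other events in the timeline have no effect on the limitation period under the stated rules.

January 28, 2016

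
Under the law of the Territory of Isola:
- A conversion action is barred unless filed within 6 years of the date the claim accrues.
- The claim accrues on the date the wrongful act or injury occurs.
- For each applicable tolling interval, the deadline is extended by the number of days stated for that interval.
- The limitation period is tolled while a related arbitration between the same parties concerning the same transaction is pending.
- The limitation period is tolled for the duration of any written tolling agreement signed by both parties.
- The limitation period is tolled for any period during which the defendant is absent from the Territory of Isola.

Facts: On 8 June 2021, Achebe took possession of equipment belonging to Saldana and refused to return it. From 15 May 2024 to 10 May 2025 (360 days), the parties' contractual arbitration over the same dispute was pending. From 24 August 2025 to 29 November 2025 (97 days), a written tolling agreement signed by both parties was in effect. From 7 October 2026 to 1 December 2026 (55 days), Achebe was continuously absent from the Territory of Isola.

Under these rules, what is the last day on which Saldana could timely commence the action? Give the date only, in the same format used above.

1 November 2028

The claim accrued on 8 June 2021, the date of the act.
Adding the 6 years base period to 8 June 2021 gives a deadline of 8 June 2027, before any tolling.
The pending related arbitration from 15 May 2024 to 10 May 2025 tolled the period for 360 days, extending the deadline to 2 June 2028.
The written tolling agreement from 24 August 2025 to 29 November 2025 tolled the period for 97 days, extending the deadline to 7 September 2028.
The period was tolled for 55 days by the defendant's absence from the jurisdiction (7 October 2026 to 1 December 2026), pushing the deadline to 1 November 2028.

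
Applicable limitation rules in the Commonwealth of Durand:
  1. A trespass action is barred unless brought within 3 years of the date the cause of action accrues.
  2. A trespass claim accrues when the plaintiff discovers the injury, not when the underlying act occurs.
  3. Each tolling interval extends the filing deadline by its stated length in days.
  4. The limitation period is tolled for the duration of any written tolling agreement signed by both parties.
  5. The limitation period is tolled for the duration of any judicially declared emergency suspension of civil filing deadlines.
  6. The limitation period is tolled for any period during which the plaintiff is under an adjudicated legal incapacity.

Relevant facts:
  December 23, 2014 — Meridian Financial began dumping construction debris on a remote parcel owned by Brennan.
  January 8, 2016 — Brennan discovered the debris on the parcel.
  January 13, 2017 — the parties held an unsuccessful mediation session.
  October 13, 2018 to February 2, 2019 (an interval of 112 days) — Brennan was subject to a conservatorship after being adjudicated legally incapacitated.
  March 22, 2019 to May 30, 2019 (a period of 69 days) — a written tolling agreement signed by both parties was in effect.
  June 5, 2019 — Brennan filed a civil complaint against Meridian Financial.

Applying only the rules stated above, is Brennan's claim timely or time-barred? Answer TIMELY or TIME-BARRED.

TIMELY

Under the discovery rule, the claim accrued on January 8, 2016, when Brennan discovered the injury — not on the December 23, 2014 date of the underlying act.
The untolled deadline — 3 years after January 8, 2016 — is January 8, 2019.
Because the plaintiff's legal incapacity ran from October 13, 2018 to February 2, 2019, the deadline is extended by 112 days to April 30, 2019.
The written tolling agreement from March 22, 2019 to May 30, 2019 tolled the period for 69 days, extending the deadline to July 8, 2019.
None of the other events listed affects the running of the period under the stated rules.
Brennan filed on June 5, 2019, before the July 8, 2019 deadline, so the action is timely.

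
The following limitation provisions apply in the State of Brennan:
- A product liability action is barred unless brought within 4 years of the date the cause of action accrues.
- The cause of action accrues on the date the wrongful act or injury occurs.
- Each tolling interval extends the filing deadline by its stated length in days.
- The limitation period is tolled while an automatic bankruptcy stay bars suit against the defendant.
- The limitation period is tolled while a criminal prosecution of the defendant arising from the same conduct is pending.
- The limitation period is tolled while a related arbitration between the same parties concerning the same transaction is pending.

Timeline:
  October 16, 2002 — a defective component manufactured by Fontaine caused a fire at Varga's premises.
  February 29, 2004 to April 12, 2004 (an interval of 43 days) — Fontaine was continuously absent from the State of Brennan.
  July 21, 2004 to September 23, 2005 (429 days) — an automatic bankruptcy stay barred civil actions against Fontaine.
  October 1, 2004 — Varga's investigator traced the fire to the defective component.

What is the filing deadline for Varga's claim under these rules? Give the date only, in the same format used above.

Accrual is governed by the date of the act, so the period began to run on October 16, 2002; the later discovery on October 1, 2004 is irrelevant under the stated rule.
Adding the 4 years base period to October 16, 2002 gives a deadline of October 16, 2006, before any tolling.
The period was tolled for 429 days by the automatic bankruptcy stay (July 21, 2004 to September 23, 2005), pushing the deadline to December 19, 2007.
The defendant's absence from the jurisdiction from February 29, 2004 to April 12, 2004 does not toll the period, because no stated rule makes the defendant's absence a tolling event.

December 19, 2007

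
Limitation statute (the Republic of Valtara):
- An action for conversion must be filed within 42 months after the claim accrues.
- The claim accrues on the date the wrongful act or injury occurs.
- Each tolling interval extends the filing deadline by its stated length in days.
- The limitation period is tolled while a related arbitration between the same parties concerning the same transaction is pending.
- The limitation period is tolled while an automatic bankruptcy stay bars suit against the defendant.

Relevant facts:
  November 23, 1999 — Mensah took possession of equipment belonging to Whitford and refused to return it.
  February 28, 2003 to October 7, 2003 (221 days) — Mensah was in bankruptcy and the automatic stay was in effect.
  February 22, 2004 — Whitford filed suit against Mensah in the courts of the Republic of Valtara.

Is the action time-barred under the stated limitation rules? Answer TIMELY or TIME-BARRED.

The limitation period began to run on November 23, 1999.
42 months from November 23, 1999 is May 23, 2003.
The automatic bankruptcy stay from February 28, 2003 to October 7, 2003 tolled the period for 221 days, extending the deadline to December 30, 2003.
Filing on February 22, 2004 missed the December 30, 2003 deadline — the action is time-barred.

TIME-BARRED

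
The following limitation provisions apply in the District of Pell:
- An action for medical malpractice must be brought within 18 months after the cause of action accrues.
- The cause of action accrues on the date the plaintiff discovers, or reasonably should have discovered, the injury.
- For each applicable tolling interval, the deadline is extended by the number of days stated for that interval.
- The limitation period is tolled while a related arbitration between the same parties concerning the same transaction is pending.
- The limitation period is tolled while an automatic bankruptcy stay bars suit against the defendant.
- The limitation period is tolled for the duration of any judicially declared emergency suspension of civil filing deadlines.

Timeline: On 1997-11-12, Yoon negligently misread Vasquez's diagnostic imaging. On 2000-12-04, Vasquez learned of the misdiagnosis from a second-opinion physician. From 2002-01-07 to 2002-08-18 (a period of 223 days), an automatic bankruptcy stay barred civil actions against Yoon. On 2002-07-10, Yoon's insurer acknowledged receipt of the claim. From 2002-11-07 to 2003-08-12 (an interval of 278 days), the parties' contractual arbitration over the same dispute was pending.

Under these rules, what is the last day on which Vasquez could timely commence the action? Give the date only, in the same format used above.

Accrual is tied to discovery, so the period began on 2000-12-04 rather than on 1997-11-12 when the act occurred.
18 months from 2000-12-04 is 2002-06-04.
The period was tolled for 223 days by the automatic bankruptcy stay (2002-01-07 to 2002-08-18), pushing the deadline to 2003-01-13.
Because the pending related arbitration ran from 2002-11-07 to 2003-08-12, the deadline is extended by 278 days to 2003-10-18.
The other events in the timeline have no effect on the limitation period under the stated rules.

2003-10-18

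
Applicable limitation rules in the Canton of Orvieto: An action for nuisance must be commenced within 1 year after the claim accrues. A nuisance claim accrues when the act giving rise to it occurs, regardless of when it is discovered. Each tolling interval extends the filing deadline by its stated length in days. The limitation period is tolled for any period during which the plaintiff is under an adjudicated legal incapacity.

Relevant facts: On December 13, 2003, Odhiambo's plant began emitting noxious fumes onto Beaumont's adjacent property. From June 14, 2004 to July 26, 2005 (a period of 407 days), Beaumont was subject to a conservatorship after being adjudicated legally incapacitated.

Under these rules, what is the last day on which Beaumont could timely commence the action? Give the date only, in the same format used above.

January 24, 2006

The claim accrued on December 13, 2003, the date of the act.
Adding the 1 year base period to December 13, 2003 gives a deadline of December 13, 2004, before any tolling.
Because the plaintiff's legal incapacity ran from June 14, 2004 to July 26, 2005, the deadline is extended by 407 days to January 24, 2006.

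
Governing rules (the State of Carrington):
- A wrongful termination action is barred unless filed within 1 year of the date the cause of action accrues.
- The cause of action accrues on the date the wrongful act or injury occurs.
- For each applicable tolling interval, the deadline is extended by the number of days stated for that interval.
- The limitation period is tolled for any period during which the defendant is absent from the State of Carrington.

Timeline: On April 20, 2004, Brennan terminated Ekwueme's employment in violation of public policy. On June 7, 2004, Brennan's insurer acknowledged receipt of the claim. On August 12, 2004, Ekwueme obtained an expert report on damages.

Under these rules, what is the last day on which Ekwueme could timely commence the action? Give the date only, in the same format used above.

The limitation period began to run on April 20, 2004.
Adding the 1 year base period to April 20, 2004 gives a deadline of April 20, 2005, before any tolling.
None of the other events listed affects the running of the period under the stated rules.

April 20, 2005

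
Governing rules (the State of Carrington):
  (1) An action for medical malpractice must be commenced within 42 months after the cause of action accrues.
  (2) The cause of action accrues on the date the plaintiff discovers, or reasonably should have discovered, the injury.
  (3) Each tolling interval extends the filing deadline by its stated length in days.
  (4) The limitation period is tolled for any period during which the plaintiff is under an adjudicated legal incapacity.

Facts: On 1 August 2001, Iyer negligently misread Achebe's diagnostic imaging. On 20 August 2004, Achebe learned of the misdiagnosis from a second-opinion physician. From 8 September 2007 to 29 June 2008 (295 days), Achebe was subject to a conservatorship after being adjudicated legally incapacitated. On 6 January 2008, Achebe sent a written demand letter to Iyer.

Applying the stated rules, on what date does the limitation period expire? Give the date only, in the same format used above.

Under the discovery rule, the claim accrued on 20 August 2004, when Achebe discovered the injury — not on the 1 August 2001 date of the underlying act.
The untolled deadline — 42 months after 20 August 2004 — is 20 February 2008.
The period was tolled for 295 days by the plaintiff's legal incapacity (8 September 2007 to 29 June 2008), pushing the deadline to 11 December 2008.
The other events in the timeline have no effect on the limitation period under the stated rules.

11 December 2008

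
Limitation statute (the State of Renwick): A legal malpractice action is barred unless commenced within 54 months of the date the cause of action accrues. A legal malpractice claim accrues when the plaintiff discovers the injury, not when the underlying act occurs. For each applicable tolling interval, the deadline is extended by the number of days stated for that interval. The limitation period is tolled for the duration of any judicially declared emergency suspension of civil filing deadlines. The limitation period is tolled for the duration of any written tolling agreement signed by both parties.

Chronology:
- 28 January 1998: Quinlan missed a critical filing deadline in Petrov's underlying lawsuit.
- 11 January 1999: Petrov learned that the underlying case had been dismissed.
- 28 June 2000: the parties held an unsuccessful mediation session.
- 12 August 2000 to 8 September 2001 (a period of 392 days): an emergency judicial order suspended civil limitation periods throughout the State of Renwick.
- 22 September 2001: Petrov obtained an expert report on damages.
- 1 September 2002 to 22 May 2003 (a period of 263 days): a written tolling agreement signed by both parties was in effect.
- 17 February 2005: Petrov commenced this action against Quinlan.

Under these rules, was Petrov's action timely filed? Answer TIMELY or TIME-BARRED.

TIMELY

Accrual is tied to discovery, so the period began on 11 January 1999 rather than on 28 January 1998 when the act occurred.
Adding the 54 months base period to 11 January 1999 gives a deadline of 11 July 2003, before any tolling.
The period was tolled for 392 days by the emergency suspension of filing deadlines (12 August 2000 to 8 September 2001), pushing the deadline to 6 August 2004.
The written tolling agreement from 1 September 2002 to 22 May 2003 tolled the period for 263 days, extending the deadline to 26 April 2005.
None of the other events listed affects the running of the period under the stated rules.
Filing on 17 February 2005 beat the 26 April 2005 deadline — the action is timely.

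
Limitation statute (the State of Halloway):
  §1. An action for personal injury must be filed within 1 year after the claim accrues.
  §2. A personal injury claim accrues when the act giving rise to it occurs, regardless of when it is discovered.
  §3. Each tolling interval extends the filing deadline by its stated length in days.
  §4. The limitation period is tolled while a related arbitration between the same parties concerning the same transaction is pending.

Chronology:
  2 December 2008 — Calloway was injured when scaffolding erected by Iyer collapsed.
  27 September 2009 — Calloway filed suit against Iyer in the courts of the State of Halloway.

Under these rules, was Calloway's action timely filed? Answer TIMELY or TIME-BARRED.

TIMELY

The claim accrued on 2 December 2008, the date of the act.
1 year from 2 December 2008 is 2 December 2009.
Calloway filed on 27 September 2009, before the 2 December 2009 deadline, so the action is timely.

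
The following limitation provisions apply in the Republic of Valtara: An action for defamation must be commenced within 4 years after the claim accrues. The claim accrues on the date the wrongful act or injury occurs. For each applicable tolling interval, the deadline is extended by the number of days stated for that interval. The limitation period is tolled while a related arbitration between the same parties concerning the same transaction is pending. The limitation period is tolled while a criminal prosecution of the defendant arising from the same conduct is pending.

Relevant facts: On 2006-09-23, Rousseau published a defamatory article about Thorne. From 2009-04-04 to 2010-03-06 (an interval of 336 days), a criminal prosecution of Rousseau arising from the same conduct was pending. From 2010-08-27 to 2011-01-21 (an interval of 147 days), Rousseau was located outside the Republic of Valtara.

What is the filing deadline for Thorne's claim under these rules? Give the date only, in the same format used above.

2011-08-25

The claim accrued on 2006-09-23, the date of the act.
4 years from 2006-09-23 is 2010-09-23.
Because the pending criminal prosecution ran from 2009-04-04 to 2010-03-06, the deadline is extended by 336 days to 2011-08-25.
No stated provision tolls the period for the defendant's absence, so the interval from 2010-08-27 to 2011-01-21 has no effect on the deadline.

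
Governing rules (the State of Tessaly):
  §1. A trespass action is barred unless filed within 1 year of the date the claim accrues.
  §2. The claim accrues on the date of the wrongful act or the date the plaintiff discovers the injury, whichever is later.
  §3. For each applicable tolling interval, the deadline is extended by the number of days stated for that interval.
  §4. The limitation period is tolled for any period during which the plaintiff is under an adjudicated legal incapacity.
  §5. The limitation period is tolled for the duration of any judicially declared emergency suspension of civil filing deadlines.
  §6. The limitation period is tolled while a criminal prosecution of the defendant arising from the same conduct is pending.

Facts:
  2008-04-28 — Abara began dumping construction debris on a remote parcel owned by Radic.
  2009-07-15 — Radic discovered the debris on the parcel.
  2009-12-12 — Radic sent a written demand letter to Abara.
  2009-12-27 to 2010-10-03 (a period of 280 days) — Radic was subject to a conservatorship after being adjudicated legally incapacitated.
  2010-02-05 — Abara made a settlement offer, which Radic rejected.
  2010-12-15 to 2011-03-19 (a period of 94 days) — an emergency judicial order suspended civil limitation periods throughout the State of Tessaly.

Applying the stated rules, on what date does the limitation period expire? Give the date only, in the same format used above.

2011-07-24

Because discovery on 2009-07-15 post-dates the 2008-04-28 act, accrual under the later-of rule falls on 2009-07-15.
Adding the 1 year base period to 2009-07-15 gives a deadline of 2010-07-15, before any tolling.
The period was tolled for 280 days by the plaintiff's legal incapacity (2009-12-27 to 2010-10-03), pushing the deadline to 2011-04-21.
Because the emergency suspension of filing deadlines ran from 2010-12-15 to 2011-03-19, the deadline is extended by 94 days to 2011-07-24.
None of the other events listed affects the running of the period under the stated rules.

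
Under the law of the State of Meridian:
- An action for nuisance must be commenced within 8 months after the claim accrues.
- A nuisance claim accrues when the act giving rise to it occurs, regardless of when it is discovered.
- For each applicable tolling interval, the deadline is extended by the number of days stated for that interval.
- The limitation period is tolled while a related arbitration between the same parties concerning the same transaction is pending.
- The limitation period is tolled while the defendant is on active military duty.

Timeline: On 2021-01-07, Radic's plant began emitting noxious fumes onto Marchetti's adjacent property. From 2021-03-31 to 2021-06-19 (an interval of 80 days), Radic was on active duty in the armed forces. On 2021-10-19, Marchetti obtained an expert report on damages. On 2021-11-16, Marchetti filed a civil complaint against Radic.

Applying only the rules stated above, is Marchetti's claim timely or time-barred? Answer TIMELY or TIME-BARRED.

The claim accrued on 2021-01-07, the date of the act.
Adding the 8 months base period to 2021-01-07 gives a deadline of 2021-09-07, before any tolling.
Because the defendant's active military service ran from 2021-03-31 to 2021-06-19, the deadline is extended by 80 days to 2021-11-26.
None of the other events listed affects the running of the period under the stated rules.
Filing on 2021-11-16 beat the 2021-11-26 deadline — the action is timely.

TIMELY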